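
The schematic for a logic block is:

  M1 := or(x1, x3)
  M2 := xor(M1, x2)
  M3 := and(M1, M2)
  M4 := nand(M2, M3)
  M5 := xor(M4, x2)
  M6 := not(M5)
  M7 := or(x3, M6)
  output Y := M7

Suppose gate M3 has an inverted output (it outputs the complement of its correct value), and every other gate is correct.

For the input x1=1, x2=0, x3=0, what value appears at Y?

Propagate with M3 forced: M1=1, M2=1, M3=0 [inverted output], M4=1, M5=1, M6=0, M7=0.
So Y = 0. (Without the fault it would be 1.)

0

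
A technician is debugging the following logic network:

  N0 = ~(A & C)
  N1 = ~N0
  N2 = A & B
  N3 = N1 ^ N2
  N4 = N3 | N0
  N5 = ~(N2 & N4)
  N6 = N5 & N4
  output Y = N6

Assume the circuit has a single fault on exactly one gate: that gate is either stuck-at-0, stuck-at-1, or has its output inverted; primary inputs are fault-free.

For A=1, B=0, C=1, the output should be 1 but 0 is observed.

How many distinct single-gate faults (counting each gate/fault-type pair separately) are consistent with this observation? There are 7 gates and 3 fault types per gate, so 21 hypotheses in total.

12

Fault-free: N0=0, N1=1, N2=0, N3=1, N4=1, N5=1, N6=1 → 1. Observed 0.
  N0: none of the 3 fault types match ✗
  N1: stuck-at-0, inverted output ✓; others ✗
  N2: stuck-at-1, inverted output ✓; others ✗
  N3: stuck-at-0, inverted output ✓; others ✗
  N4: stuck-at-0, inverted output ✓; others ✗
  N5: stuck-at-0, inverted output ✓; others ✗
  N6: stuck-at-0, inverted output ✓; others ✗
Consistent faults: {N1 stuck-at-0, N1 inverted output, N2 stuck-at-1, N2 inverted output, N3 stuck-at-0, N3 inverted output, N4 stuck-at-0, N4 inverted output, N5 stuck-at-0, N5 inverted output, N6 stuck-at-0, N6 inverted output} — 12 in all.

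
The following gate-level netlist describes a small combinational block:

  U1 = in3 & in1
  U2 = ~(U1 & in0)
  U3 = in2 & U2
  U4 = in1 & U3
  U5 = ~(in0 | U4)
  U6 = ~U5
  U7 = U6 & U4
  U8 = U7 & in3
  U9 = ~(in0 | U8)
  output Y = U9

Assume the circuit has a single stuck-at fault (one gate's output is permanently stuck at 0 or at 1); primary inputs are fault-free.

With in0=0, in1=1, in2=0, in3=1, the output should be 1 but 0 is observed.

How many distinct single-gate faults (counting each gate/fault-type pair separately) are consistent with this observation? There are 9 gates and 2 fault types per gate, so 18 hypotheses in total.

Fault-free: U1=1, U2=1, U3=0, U4=0, U5=1, U6=0, U7=0, U8=0, U9=1 → 1. Observed 0.
  U1: none of the 2 fault types match ✗
  U2: none of the 2 fault types match ✗
  U3: stuck-at-1 ✓; others ✗
  U4: stuck-at-1 ✓; others ✗
  U5: none of the 2 fault types match ✗
  U6: none of the 2 fault types match ✗
  U7: stuck-at-1 ✓; others ✗
  U8: stuck-at-1 ✓; others ✗
  U9: stuck-at-0 ✓; others ✗
Consistent faults: {U3 stuck-at-1, U4 stuck-at-1, U7 stuck-at-1, U8 stuck-at-1, U9 stuck-at-0} — 5 in all.

5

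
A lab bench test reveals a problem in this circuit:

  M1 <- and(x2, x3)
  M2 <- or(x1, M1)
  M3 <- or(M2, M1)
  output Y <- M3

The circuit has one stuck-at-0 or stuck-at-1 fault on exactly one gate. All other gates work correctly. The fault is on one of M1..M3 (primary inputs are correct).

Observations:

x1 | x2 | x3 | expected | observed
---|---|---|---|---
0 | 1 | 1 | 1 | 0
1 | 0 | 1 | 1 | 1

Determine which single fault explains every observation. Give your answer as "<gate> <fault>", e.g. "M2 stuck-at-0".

Fault-free values for test 1 (x1=0, x2=1, x3=1): M1=1, M2=1, M3=1, giving Y=1. Observed 0.
Test 1: faults giving observed 0 are {M1 stuck-at-0, M3 stuck-at-0}.
Test 2 (x1=1, x2=0, x3=1): fault-free M1=0, M2=1, M3=1 → 1; observed 1. Eliminates M3 stuck-at-0.
Only M1 stuck-at-0 is consistent with every test.

M1 stuck-at-0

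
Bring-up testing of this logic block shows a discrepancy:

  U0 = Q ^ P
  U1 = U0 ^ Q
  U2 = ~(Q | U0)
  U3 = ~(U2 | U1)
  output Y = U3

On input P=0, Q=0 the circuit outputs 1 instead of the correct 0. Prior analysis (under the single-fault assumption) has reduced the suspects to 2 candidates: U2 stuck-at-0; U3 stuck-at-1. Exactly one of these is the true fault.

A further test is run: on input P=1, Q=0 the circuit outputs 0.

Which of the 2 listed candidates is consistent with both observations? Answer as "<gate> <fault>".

U2 stuck-at-0

Evaluate each candidate on input P=1, Q=0:
  U2 stuck-at-0: U0=1, U1=1, U2=0 [stuck-at-0], U3=0 → 0 — matches
  U3 stuck-at-1: U0=1, U1=1, U2=0, U3=1 [stuck-at-1] → 1 — eliminated
Only U2 stuck-at-0 reproduces the observed 0.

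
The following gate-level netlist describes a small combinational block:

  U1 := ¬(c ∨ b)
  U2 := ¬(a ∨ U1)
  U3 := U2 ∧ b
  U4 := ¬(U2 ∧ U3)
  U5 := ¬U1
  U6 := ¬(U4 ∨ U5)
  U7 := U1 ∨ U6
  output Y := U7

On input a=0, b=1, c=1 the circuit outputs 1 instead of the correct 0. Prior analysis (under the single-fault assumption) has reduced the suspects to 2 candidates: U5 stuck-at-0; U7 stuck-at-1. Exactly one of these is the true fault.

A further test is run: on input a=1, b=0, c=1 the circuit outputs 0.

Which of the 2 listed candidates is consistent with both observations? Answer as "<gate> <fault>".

Evaluate each candidate on input a=1, b=0, c=1:
  U5 stuck-at-0: U1=0, U2=0, U3=0, U4=1, U5=0 [stuck-at-0], U6=0, U7=0 → 0 — matches
  U7 stuck-at-1: U1=0, U2=0, U3=0, U4=1, U5=1, U6=0, U7=1 [stuck-at-1] → 1 — eliminated
Only U5 stuck-at-0 reproduces the observed 0.

U5 stuck-at-0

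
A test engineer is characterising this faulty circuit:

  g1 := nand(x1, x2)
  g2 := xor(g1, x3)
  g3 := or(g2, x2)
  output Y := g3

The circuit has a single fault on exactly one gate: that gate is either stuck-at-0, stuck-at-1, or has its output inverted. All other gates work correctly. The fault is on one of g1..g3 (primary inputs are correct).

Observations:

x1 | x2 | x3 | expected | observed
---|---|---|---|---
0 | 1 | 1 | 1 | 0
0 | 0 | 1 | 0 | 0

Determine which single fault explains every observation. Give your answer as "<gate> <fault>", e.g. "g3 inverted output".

Fault-free values for test 1 (x1=0, x2=1, x3=1): g1=1, g2=0, g3=1, giving Y=1. Observed 0.
Test 1: faults giving observed 0 are {g3 stuck-at-0, g3 inverted output}.
Test 2 (x1=0, x2=0, x3=1): fault-free g1=1, g2=0, g3=0 → 0; observed 0. Eliminates g3 inverted output.
Only g3 stuck-at-0 is consistent with every test.

g3 stuck-at-0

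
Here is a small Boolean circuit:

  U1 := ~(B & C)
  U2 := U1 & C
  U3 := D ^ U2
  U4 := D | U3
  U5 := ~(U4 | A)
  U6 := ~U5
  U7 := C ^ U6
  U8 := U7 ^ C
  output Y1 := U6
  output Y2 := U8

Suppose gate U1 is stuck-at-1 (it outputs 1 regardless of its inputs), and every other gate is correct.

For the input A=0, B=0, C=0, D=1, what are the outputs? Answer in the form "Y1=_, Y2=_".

Propagate with U1 forced: U1=1 [stuck-at-1], U2=0, U3=1, U4=1, U5=0, U6=1, U7=1, U8=1.
So the outputs are Y1=1, Y2=1. (Same as the fault-free value — the fault is masked on this input.)

Y1=1, Y2=1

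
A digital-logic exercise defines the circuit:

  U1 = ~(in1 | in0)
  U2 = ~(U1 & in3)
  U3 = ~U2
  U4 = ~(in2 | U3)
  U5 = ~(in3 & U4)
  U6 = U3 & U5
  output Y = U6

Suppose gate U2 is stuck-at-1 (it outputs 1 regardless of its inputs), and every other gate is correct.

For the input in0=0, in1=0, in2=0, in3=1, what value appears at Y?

0

Propagate with U2 forced: U1=1, U2=1 [stuck-at-1], U3=0, U4=1, U5=0, U6=0.
So Y = 0. (Without the fault it would be 1.)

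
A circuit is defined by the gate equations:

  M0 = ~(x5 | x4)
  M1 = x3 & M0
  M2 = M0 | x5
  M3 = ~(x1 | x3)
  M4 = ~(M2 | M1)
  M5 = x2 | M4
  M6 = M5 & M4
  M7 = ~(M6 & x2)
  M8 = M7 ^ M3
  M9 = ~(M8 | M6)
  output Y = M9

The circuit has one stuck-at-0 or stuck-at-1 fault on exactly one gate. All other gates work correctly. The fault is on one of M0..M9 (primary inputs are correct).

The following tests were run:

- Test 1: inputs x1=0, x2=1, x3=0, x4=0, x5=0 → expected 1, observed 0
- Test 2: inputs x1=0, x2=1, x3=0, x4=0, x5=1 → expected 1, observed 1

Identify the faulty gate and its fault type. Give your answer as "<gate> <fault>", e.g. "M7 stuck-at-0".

Fault-free values for test 1 (x1=0, x2=1, x3=0, x4=0, x5=0): M0=1, M1=0, M2=1, M3=1, M4=0, M5=1, M6=0, M7=1, M8=0, M9=1, giving Y=1. Observed 0.
Test 1: faults giving observed 0 are {M0 stuck-at-0, M2 stuck-at-0, M3 stuck-at-0, M4 stuck-at-1, M6 stuck-at-1, M7 stuck-at-0, M8 stuck-at-1, M9 stuck-at-0}.
Test 2 (x1=0, x2=1, x3=0, x4=0, x5=1): fault-free M0=0, M1=0, M2=1, M3=1, M4=0, M5=1, M6=0, M7=1, M8=0, M9=1 → 1; observed 1. Eliminates M2 stuck-at-0, M3 stuck-at-0, M4 stuck-at-1, M6 stuck-at-1, M7 stuck-at-0, M8 stuck-at-1, M9 stuck-at-0.
Only M0 stuck-at-0 is consistent with every test.

M0 stuck-at-0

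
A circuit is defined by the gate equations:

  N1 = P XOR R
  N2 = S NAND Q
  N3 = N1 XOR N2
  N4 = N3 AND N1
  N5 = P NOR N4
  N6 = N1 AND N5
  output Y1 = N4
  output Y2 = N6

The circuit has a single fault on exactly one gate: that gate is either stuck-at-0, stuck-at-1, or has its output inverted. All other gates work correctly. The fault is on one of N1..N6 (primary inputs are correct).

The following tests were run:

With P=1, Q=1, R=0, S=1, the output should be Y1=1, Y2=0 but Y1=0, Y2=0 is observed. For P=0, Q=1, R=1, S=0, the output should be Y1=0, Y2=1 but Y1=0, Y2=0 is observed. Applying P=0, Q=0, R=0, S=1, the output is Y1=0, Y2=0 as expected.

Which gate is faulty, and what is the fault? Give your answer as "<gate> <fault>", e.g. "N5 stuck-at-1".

Fault-free values for test 1 (P=1, Q=1, R=0, S=1): N1=1, N2=0, N3=1, N4=1, N5=0, N6=0, giving Y1=1, Y2=0. Observed Y1=0, Y2=0.
Test 1: faults giving observed Y1=0, Y2=0 are {N1 stuck-at-0, N1 inverted output, N2 stuck-at-1, N2 inverted output, N3 stuck-at-0, N3 inverted output, N4 stuck-at-0, N4 inverted output}.
Test 2 (P=0, Q=1, R=1, S=0): fault-free N1=1, N2=1, N3=0, N4=0, N5=1, N6=1 → Y1=0, Y2=1; observed Y1=0, Y2=0. Eliminates N2 stuck-at-1, N2 inverted output, N3 stuck-at-0, N3 inverted output, N4 stuck-at-0, N4 inverted output.
Test 3 (P=0, Q=0, R=0, S=1): fault-free N1=0, N2=1, N3=1, N4=0, N5=1, N6=0 → Y1=0, Y2=0; observed Y1=0, Y2=0. Eliminates N1 inverted output.
Only N1 stuck-at-0 is consistent with every test.

N1 stuck-at-0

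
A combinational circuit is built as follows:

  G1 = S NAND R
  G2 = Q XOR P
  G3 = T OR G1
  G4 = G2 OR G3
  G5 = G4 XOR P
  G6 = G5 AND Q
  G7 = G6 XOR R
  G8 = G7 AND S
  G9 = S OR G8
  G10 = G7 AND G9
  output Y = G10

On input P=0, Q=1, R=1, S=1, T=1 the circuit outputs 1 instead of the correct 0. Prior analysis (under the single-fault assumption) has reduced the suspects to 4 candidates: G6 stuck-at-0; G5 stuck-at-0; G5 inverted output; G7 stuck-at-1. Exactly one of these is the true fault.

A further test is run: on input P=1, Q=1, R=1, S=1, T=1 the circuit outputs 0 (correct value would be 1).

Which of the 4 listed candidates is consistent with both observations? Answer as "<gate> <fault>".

G5 inverted output

Evaluate each candidate on input P=1, Q=1, R=1, S=1, T=1:
  G6 stuck-at-0: G1=0, G2=0, G3=1, G4=1, G5=0, G6=0 [stuck-at-0], G7=1, G8=1, G9=1, G10=1 → 1 — eliminated
  G5 stuck-at-0: G1=0, G2=0, G3=1, G4=1, G5=0 [stuck-at-0], G6=0, G7=1, G8=1, G9=1, G10=1 → 1 — eliminated
  G5 inverted output: G1=0, G2=0, G3=1, G4=1, G5=1 [inverted output], G6=1, G7=0, G8=0, G9=1, G10=0 → 0 — matches
  G7 stuck-at-1: G1=0, G2=0, G3=1, G4=1, G5=0, G6=0, G7=1 [stuck-at-1], G8=1, G9=1, G10=1 → 1 — eliminated
Only G5 inverted output reproduces the observed 0.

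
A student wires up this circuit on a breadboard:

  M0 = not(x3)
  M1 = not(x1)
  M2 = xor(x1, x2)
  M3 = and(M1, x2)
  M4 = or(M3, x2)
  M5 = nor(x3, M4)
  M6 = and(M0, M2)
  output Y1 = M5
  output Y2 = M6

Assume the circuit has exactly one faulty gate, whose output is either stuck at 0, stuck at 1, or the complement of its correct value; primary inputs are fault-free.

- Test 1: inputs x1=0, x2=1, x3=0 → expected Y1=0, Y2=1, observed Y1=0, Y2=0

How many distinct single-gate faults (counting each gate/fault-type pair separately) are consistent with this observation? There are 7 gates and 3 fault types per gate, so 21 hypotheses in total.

6

Fault-free: M0=1, M1=1, M2=1, M3=1, M4=1, M5=0, M6=1 → Y1=0, Y2=1. Observed Y1=0, Y2=0.
  M0: stuck-at-0, inverted output ✓; others ✗
  M1: none of the 3 fault types match ✗
  M2: stuck-at-0, inverted output ✓; others ✗
  M3: none of the 3 fault types match ✗
  M4: none of the 3 fault types match ✗
  M5: none of the 3 fault types match ✗
  M6: stuck-at-0, inverted output ✓; others ✗
Consistent faults: {M0 stuck-at-0, M0 inverted output, M2 stuck-at-0, M2 inverted output, M6 stuck-at-0, M6 inverted output} — 6 in all.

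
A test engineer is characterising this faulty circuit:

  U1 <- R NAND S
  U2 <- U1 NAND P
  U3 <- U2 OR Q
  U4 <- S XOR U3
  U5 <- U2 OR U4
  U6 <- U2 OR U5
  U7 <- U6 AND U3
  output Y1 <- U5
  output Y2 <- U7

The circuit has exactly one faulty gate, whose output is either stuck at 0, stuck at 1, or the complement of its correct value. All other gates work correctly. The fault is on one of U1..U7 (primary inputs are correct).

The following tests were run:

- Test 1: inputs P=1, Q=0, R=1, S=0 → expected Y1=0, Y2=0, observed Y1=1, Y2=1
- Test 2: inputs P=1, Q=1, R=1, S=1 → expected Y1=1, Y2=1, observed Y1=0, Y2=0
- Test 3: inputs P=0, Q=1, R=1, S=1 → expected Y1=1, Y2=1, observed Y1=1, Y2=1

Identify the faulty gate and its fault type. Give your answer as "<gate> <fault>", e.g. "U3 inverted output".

Fault-free values for test 1 (P=1, Q=0, R=1, S=0): U1=1, U2=0, U3=0, U4=0, U5=0, U6=0, U7=0, giving Y1=0, Y2=0. Observed Y1=1, Y2=1.
Test 1: faults giving observed Y1=1, Y2=1 are {U1 stuck-at-0, U1 inverted output, U2 stuck-at-1, U2 inverted output, U3 stuck-at-1, U3 inverted output}.
Test 2 (P=1, Q=1, R=1, S=1): fault-free U1=0, U2=1, U3=1, U4=0, U5=1, U6=1, U7=1 → Y1=1, Y2=1; observed Y1=0, Y2=0. Eliminates U1 stuck-at-0, U2 stuck-at-1, U3 stuck-at-1, U3 inverted output.
Test 3 (P=0, Q=1, R=1, S=1): fault-free U1=0, U2=1, U3=1, U4=0, U5=1, U6=1, U7=1 → Y1=1, Y2=1; observed Y1=1, Y2=1. Eliminates U2 inverted output.
Only U1 inverted output is consistent with every test.

U1 inverted output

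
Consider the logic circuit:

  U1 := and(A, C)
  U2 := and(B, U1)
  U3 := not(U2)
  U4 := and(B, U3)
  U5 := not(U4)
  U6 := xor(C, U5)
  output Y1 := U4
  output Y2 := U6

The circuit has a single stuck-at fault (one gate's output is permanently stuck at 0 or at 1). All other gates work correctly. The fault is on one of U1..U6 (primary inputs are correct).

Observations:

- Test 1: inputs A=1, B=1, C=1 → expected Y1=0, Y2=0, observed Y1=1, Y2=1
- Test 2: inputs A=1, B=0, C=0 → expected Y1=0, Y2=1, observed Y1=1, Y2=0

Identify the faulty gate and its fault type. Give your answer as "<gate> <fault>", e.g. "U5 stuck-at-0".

U4 stuck-at-1

Fault-free values for test 1 (A=1, B=1, C=1): U1=1, U2=1, U3=0, U4=0, U5=1, U6=0, giving Y1=0, Y2=0. Observed Y1=1, Y2=1.
Test 1: faults giving observed Y1=1, Y2=1 are {U1 stuck-at-0, U2 stuck-at-0, U3 stuck-at-1, U4 stuck-at-1}.
Test 2 (A=1, B=0, C=0): fault-free U1=0, U2=0, U3=1, U4=0, U5=1, U6=1 → Y1=0, Y2=1; observed Y1=1, Y2=0. Eliminates U1 stuck-at-0, U2 stuck-at-0, U3 stuck-at-1.
Only U4 stuck-at-1 is consistent with every test.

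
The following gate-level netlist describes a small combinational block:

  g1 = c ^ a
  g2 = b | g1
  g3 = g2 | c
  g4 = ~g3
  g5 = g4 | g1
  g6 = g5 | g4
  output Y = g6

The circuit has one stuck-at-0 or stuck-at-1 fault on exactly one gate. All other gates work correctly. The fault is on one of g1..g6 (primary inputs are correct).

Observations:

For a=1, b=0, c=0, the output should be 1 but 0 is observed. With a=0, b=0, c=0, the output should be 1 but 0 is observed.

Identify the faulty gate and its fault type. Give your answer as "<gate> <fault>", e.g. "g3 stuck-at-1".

g6 stuck-at-0

Fault-free values for test 1 (a=1, b=0, c=0): g1=1, g2=1, g3=1, g4=0, g5=1, g6=1, giving Y=1. Observed 0.
Test 1: faults giving observed 0 are {g5 stuck-at-0, g6 stuck-at-0}.
Test 2 (a=0, b=0, c=0): fault-free g1=0, g2=0, g3=0, g4=1, g5=1, g6=1 → 1; observed 0. Eliminates g5 stuck-at-0.
Only g6 stuck-at-0 is consistent with every test.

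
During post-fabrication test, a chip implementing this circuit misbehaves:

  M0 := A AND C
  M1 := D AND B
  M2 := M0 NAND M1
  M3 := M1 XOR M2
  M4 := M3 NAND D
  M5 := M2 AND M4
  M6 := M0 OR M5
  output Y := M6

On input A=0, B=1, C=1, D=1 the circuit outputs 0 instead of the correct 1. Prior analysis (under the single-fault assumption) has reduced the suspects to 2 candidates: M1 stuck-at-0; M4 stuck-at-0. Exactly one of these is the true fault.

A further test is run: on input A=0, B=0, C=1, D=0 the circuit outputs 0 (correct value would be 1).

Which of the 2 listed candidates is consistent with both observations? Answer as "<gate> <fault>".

Evaluate each candidate on input A=0, B=0, C=1, D=0:
  M1 stuck-at-0: M0=0, M1=0 [stuck-at-0], M2=1, M3=1, M4=1, M5=1, M6=1 → 1 — eliminated
  M4 stuck-at-0: M0=0, M1=0, M2=1, M3=1, M4=0 [stuck-at-0], M5=0, M6=0 → 0 — matches
Only M4 stuck-at-0 reproduces the observed 0.

M4 stuck-at-0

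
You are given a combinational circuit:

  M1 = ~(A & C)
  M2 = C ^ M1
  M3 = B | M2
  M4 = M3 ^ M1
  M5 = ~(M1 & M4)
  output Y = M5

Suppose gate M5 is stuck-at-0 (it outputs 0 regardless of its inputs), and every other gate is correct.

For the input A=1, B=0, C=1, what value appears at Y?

Propagate with M5 forced: M1=0, M2=1, M3=1, M4=1, M5=0 [stuck-at-0].
So Y = 0. (Without the fault it would be 1.)

0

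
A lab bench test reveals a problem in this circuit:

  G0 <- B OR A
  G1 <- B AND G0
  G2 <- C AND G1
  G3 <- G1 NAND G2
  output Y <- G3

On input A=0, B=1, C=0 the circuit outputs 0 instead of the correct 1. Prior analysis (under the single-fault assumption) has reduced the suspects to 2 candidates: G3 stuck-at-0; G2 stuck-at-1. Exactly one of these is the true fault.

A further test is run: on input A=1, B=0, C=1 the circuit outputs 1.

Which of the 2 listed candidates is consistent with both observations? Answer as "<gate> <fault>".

Evaluate each candidate on input A=1, B=0, C=1:
  G3 stuck-at-0: G0=1, G1=0, G2=0, G3=0 [stuck-at-0] → 0 — eliminated
  G2 stuck-at-1: G0=1, G1=0, G2=1 [stuck-at-1], G3=1 → 1 — matches
Only G2 stuck-at-1 reproduces the observed 1.

G2 stuck-at-1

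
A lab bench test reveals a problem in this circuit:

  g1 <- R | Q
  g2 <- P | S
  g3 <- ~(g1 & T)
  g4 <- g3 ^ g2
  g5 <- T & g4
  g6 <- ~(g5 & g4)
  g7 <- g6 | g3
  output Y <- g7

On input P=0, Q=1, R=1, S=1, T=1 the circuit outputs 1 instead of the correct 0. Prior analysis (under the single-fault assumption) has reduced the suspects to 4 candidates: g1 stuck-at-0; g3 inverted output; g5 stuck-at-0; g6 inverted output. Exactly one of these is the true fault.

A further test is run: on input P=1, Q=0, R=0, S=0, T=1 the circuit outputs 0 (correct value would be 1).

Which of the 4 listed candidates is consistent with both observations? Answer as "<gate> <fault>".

Evaluate each candidate on input P=1, Q=0, R=0, S=0, T=1:
  g1 stuck-at-0: g1=0 [stuck-at-0], g2=1, g3=1, g4=0, g5=0, g6=1, g7=1 → 1 — eliminated
  g3 inverted output: g1=0, g2=1, g3=0 [inverted output], g4=1, g5=1, g6=0, g7=0 → 0 — matches
  g5 stuck-at-0: g1=0, g2=1, g3=1, g4=0, g5=0 [stuck-at-0], g6=1, g7=1 → 1 — eliminated
  g6 inverted output: g1=0, g2=1, g3=1, g4=0, g5=0, g6=0 [inverted output], g7=1 → 1 — eliminated
Only g3 inverted output reproduces the observed 0.

g3 inverted output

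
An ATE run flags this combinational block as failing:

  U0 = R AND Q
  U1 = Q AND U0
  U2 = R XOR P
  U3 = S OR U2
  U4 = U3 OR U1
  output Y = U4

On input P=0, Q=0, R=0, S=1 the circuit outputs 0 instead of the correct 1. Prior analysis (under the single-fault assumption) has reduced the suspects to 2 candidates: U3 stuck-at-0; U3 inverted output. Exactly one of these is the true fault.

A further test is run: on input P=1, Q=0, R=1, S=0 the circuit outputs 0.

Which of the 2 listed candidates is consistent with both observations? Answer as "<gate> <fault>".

Evaluate each candidate on input P=1, Q=0, R=1, S=0:
  U3 stuck-at-0: U0=0, U1=0, U2=0, U3=0 [stuck-at-0], U4=0 → 0 — matches
  U3 inverted output: U0=0, U1=0, U2=0, U3=1 [inverted output], U4=1 → 1 — eliminated
Only U3 stuck-at-0 reproduces the observed 0.

U3 stuck-at-0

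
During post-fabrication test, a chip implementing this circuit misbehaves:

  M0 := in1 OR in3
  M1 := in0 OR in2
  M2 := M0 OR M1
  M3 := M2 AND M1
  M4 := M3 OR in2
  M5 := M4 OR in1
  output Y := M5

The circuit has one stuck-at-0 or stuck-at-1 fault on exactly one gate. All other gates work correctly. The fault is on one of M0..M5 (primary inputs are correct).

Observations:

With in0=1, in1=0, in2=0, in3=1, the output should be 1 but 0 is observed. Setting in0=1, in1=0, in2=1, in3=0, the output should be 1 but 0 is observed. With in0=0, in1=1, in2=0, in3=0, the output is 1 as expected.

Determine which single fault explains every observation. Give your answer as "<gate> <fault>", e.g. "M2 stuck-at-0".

M4 stuck-at-0

Fault-free values for test 1 (in0=1, in1=0, in2=0, in3=1): M0=1, M1=1, M2=1, M3=1, M4=1, M5=1, giving Y=1. Observed 0.
Test 1: faults giving observed 0 are {M1 stuck-at-0, M2 stuck-at-0, M3 stuck-at-0, M4 stuck-at-0, M5 stuck-at-0}.
Test 2 (in0=1, in1=0, in2=1, in3=0): fault-free M0=0, M1=1, M2=1, M3=1, M4=1, M5=1 → 1; observed 0. Eliminates M1 stuck-at-0, M2 stuck-at-0, M3 stuck-at-0.
Test 3 (in0=0, in1=1, in2=0, in3=0): fault-free M0=1, M1=0, M2=1, M3=0, M4=0, M5=1 → 1; observed 1. Eliminates M5 stuck-at-0.
Only M4 stuck-at-0 is consistent with every test.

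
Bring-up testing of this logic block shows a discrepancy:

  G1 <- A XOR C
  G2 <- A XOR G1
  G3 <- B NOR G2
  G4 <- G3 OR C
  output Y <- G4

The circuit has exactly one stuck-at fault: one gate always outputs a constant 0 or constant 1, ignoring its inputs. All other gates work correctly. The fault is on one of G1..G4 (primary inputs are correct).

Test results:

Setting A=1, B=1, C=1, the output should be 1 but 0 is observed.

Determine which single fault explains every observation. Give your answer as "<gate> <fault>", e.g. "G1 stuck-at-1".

G4 stuck-at-0

Fault-free values for test 1 (A=1, B=1, C=1): G1=0, G2=1, G3=0, G4=1, giving Y=1. Observed 0.
Test 1: faults giving observed 0 are {G4 stuck-at-0}.
Only G4 stuck-at-0 is consistent with every test.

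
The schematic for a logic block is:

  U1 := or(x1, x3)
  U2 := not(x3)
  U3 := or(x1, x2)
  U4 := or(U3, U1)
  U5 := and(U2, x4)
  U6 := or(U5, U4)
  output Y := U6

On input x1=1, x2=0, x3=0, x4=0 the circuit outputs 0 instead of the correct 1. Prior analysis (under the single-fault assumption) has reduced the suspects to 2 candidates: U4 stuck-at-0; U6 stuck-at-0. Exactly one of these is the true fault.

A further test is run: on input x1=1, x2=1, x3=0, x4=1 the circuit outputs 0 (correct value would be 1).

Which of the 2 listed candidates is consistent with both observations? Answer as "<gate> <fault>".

Evaluate each candidate on input x1=1, x2=1, x3=0, x4=1:
  U4 stuck-at-0: U1=1, U2=1, U3=1, U4=0 [stuck-at-0], U5=1, U6=1 → 1 — eliminated
  U6 stuck-at-0: U1=1, U2=1, U3=1, U4=1, U5=1, U6=0 [stuck-at-0] → 0 — matches
Only U6 stuck-at-0 reproduces the observed 0.

U6 stuck-at-0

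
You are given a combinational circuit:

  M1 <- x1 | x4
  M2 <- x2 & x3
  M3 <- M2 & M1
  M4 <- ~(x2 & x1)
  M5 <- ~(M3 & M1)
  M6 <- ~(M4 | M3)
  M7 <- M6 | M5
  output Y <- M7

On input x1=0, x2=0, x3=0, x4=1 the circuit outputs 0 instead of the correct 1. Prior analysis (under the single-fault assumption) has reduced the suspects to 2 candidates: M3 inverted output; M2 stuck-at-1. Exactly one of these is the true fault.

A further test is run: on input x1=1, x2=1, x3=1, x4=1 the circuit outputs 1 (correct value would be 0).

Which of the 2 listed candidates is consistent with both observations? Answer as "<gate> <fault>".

M3 inverted output

Evaluate each candidate on input x1=1, x2=1, x3=1, x4=1:
  M3 inverted output: M1=1, M2=1, M3=0 [inverted output], M4=0, M5=1, M6=1, M7=1 → 1 — matches
  M2 stuck-at-1: M1=1, M2=1 [stuck-at-1], M3=1, M4=0, M5=0, M6=0, M7=0 → 0 — eliminated
Only M3 inverted output reproduces the observed 1.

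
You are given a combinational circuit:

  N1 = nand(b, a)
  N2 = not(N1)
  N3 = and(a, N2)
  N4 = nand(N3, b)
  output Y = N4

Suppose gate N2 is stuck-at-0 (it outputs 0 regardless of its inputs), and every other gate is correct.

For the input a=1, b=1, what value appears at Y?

Propagate with N2 forced: N1=0, N2=0 [stuck-at-0], N3=0, N4=1.
So Y = 1. (Without the fault it would be 0.)

1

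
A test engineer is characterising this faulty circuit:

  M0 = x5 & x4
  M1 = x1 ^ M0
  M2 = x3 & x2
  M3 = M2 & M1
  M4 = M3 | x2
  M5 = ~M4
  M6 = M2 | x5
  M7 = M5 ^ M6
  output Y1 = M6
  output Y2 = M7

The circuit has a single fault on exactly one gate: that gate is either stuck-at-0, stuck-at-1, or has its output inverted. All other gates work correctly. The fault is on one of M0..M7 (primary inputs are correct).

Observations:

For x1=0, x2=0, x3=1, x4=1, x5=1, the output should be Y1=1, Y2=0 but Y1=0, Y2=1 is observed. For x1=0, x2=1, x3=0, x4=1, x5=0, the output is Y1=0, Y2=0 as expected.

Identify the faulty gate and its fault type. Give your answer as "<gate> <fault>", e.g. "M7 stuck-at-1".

Fault-free values for test 1 (x1=0, x2=0, x3=1, x4=1, x5=1): M0=1, M1=1, M2=0, M3=0, M4=0, M5=1, M6=1, M7=0, giving Y1=1, Y2=0. Observed Y1=0, Y2=1.
Test 1: faults giving observed Y1=0, Y2=1 are {M6 stuck-at-0, M6 inverted output}.
Test 2 (x1=0, x2=1, x3=0, x4=1, x5=0): fault-free M0=0, M1=0, M2=0, M3=0, M4=1, M5=0, M6=0, M7=0 → Y1=0, Y2=0; observed Y1=0, Y2=0. Eliminates M6 inverted output.
Only M6 stuck-at-0 is consistent with every test.

M6 stuck-at-0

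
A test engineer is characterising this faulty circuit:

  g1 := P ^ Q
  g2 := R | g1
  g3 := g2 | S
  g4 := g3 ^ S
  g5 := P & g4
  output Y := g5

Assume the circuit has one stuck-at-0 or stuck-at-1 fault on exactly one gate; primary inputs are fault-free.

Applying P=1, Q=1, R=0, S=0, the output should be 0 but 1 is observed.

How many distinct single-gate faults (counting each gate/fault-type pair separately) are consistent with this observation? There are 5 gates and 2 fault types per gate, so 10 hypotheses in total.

5

Fault-free: g1=0, g2=0, g3=0, g4=0, g5=0 → 0. Observed 1.
  g1 stuck-at-0: output 0 ✗
  g1 stuck-at-1: output 1 ✓
  g2 stuck-at-0: output 0 ✗
  g2 stuck-at-1: output 1 ✓
  g3 stuck-at-0: output 0 ✗
  g3 stuck-at-1: output 1 ✓
  g4 stuck-at-0: output 0 ✗
  g4 stuck-at-1: output 1 ✓
  g5 stuck-at-0: output 0 ✗
  g5 stuck-at-1: output 1 ✓
Consistent faults: {g1 stuck-at-1, g2 stuck-at-1, g3 stuck-at-1, g4 stuck-at-1, g5 stuck-at-1} — 5 in all.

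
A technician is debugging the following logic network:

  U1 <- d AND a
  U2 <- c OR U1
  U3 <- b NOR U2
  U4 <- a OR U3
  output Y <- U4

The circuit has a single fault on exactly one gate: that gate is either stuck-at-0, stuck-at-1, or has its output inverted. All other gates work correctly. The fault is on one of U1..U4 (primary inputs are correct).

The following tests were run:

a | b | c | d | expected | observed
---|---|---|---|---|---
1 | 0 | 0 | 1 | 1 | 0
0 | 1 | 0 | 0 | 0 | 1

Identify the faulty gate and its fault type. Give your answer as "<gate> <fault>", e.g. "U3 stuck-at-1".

U4 inverted output

Fault-free values for test 1 (a=1, b=0, c=0, d=1): U1=1, U2=1, U3=0, U4=1, giving Y=1. Observed 0.
Test 1: faults giving observed 0 are {U4 stuck-at-0, U4 inverted output}.
Test 2 (a=0, b=1, c=0, d=0): fault-free U1=0, U2=0, U3=0, U4=0 → 0; observed 1. Eliminates U4 stuck-at-0.
Only U4 inverted output is consistent with every test.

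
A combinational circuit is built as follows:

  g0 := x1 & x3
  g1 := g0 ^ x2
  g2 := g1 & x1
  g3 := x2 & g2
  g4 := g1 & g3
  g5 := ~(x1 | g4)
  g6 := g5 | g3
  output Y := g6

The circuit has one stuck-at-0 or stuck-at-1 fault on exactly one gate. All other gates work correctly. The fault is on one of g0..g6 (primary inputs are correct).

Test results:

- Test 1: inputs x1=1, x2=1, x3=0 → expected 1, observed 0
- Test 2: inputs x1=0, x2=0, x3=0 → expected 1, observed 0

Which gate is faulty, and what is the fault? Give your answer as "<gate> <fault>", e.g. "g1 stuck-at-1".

g6 stuck-at-0

Fault-free values for test 1 (x1=1, x2=1, x3=0): g0=0, g1=1, g2=1, g3=1, g4=1, g5=0, g6=1, giving Y=1. Observed 0.
Test 1: faults giving observed 0 are {g0 stuck-at-1, g1 stuck-at-0, g2 stuck-at-0, g3 stuck-at-0, g6 stuck-at-0}.
Test 2 (x1=0, x2=0, x3=0): fault-free g0=0, g1=0, g2=0, g3=0, g4=0, g5=1, g6=1 → 1; observed 0. Eliminates g0 stuck-at-1, g1 stuck-at-0, g2 stuck-at-0, g3 stuck-at-0.
Only g6 stuck-at-0 is consistent with every test.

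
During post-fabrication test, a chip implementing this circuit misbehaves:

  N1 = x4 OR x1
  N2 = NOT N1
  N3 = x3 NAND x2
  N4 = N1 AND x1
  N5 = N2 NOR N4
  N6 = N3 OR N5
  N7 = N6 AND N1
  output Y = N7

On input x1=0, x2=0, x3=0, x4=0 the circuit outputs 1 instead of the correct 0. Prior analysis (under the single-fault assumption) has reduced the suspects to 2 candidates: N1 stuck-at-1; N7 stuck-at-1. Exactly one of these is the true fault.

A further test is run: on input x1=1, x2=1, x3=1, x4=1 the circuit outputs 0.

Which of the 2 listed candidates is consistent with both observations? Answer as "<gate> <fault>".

N1 stuck-at-1

Evaluate each candidate on input x1=1, x2=1, x3=1, x4=1:
  N1 stuck-at-1: N1=1 [stuck-at-1], N2=0, N3=0, N4=1, N5=0, N6=0, N7=0 → 0 — matches
  N7 stuck-at-1: N1=1, N2=0, N3=0, N4=1, N5=0, N6=0, N7=1 [stuck-at-1] → 1 — eliminated
Only N1 stuck-at-1 reproduces the observed 0.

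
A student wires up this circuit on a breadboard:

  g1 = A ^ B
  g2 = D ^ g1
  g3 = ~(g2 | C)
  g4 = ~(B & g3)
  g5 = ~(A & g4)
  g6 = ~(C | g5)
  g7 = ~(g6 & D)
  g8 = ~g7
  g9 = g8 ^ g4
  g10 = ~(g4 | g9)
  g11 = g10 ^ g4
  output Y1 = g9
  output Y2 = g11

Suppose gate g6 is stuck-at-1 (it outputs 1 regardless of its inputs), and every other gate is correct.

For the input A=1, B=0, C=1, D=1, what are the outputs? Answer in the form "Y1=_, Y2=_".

Propagate with g6 forced: g1=1, g2=0, g3=0, g4=1, g5=0, g6=1 [stuck-at-1], g7=0, g8=1, g9=0, g10=0, g11=1.
So the outputs are Y1=0, Y2=1. (Without the fault they would be Y1=1, Y2=1.)

Y1=0, Y2=1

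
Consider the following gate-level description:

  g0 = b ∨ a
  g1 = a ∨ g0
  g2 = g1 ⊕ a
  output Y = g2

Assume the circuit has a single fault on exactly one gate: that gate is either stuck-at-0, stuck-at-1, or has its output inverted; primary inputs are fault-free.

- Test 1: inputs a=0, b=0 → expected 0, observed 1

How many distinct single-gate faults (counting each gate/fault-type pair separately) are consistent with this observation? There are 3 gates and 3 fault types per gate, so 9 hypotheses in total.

Fault-free: g0=0, g1=0, g2=0 → 0. Observed 1.
  g0 stuck-at-0: output 0 ✗
  g0 stuck-at-1: output 1 ✓
  g0 inverted output: output 1 ✓
  g1 stuck-at-0: output 0 ✗
  g1 stuck-at-1: output 1 ✓
  g1 inverted output: output 1 ✓
  g2 stuck-at-0: output 0 ✗
  g2 stuck-at-1: output 1 ✓
  g2 inverted output: output 1 ✓
Consistent faults: {g0 stuck-at-1, g0 inverted output, g1 stuck-at-1, g1 inverted output, g2 stuck-at-1, g2 inverted output} — 6 in all.

6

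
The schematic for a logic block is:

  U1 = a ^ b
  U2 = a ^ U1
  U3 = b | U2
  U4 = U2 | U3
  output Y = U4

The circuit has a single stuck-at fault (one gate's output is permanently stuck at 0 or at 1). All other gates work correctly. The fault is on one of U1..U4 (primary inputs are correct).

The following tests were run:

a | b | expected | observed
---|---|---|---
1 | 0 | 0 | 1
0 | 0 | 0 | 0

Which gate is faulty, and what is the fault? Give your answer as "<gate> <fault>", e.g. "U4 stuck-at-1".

U1 stuck-at-0

Fault-free values for test 1 (a=1, b=0): U1=1, U2=0, U3=0, U4=0, giving Y=0. Observed 1.
Test 1: faults giving observed 1 are {U1 stuck-at-0, U2 stuck-at-1, U3 stuck-at-1, U4 stuck-at-1}.
Test 2 (a=0, b=0): fault-free U1=0, U2=0, U3=0, U4=0 → 0; observed 0. Eliminates U2 stuck-at-1, U3 stuck-at-1, U4 stuck-at-1.
Only U1 stuck-at-0 is consistent with every test.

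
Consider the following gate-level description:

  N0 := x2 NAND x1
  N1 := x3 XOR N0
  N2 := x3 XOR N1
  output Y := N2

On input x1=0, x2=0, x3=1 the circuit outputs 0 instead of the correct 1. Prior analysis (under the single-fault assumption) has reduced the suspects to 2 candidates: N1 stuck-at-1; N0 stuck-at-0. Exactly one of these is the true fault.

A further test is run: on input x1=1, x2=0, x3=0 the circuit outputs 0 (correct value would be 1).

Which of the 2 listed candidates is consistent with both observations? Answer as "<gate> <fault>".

Evaluate each candidate on input x1=1, x2=0, x3=0:
  N1 stuck-at-1: N0=1, N1=1 [stuck-at-1], N2=1 → 1 — eliminated
  N0 stuck-at-0: N0=0 [stuck-at-0], N1=0, N2=0 → 0 — matches
Only N0 stuck-at-0 reproduces the observed 0.

N0 stuck-at-0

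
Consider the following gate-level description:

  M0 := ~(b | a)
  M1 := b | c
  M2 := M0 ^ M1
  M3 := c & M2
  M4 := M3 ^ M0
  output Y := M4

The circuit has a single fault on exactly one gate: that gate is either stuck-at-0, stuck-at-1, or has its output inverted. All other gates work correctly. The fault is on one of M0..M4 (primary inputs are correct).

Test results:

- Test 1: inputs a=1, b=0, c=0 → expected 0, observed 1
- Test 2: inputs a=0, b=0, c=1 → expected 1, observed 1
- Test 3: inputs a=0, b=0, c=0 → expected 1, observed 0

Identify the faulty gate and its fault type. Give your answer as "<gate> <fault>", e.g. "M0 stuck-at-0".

M0 inverted output

Fault-free values for test 1 (a=1, b=0, c=0): M0=0, M1=0, M2=0, M3=0, M4=0, giving Y=0. Observed 1.
Test 1: faults giving observed 1 are {M0 stuck-at-1, M0 inverted output, M3 stuck-at-1, M3 inverted output, M4 stuck-at-1, M4 inverted output}.
Test 2 (a=0, b=0, c=1): fault-free M0=1, M1=1, M2=0, M3=0, M4=1 → 1; observed 1. Eliminates M3 stuck-at-1, M3 inverted output, M4 inverted output.
Test 3 (a=0, b=0, c=0): fault-free M0=1, M1=0, M2=1, M3=0, M4=1 → 1; observed 0. Eliminates M0 stuck-at-1, M4 stuck-at-1.
Only M0 inverted output is consistent with every test.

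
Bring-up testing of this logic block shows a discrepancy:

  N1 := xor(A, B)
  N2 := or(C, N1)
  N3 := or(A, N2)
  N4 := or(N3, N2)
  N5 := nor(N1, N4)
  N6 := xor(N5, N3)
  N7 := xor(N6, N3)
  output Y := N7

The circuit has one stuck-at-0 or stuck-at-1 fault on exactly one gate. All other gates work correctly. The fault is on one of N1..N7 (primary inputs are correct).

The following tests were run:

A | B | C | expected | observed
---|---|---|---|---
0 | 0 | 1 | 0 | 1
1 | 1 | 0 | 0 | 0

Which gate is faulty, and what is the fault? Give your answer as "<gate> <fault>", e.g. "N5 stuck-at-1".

Fault-free values for test 1 (A=0, B=0, C=1): N1=0, N2=1, N3=1, N4=1, N5=0, N6=1, N7=0, giving Y=0. Observed 1.
Test 1: faults giving observed 1 are {N2 stuck-at-0, N4 stuck-at-0, N5 stuck-at-1, N6 stuck-at-0, N7 stuck-at-1}.
Test 2 (A=1, B=1, C=0): fault-free N1=0, N2=0, N3=1, N4=1, N5=0, N6=1, N7=0 → 0; observed 0. Eliminates N4 stuck-at-0, N5 stuck-at-1, N6 stuck-at-0, N7 stuck-at-1.
Only N2 stuck-at-0 is consistent with every test.

N2 stuck-at-0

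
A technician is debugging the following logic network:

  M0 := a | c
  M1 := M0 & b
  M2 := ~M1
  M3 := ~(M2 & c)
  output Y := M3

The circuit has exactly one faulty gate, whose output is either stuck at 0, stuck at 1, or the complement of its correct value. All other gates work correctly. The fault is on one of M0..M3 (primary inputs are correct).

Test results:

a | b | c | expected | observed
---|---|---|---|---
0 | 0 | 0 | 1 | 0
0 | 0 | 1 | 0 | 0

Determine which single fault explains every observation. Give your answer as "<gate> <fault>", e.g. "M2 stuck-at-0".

M3 stuck-at-0

Fault-free values for test 1 (a=0, b=0, c=0): M0=0, M1=0, M2=1, M3=1, giving Y=1. Observed 0.
Test 1: faults giving observed 0 are {M3 stuck-at-0, M3 inverted output}.
Test 2 (a=0, b=0, c=1): fault-free M0=1, M1=0, M2=1, M3=0 → 0; observed 0. Eliminates M3 inverted output.
Only M3 stuck-at-0 is consistent with every test.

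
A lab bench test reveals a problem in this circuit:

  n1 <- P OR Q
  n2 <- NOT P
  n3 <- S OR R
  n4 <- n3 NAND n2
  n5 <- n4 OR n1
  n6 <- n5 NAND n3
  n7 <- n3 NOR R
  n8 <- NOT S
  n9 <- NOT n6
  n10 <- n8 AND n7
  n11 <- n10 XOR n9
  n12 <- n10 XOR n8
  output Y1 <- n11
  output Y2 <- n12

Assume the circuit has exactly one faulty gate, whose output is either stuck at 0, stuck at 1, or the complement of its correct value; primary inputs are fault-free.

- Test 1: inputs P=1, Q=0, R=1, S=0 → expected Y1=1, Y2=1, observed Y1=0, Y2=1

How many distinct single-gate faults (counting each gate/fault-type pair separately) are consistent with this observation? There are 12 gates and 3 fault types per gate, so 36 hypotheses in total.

Fault-free: n1=1, n2=0, n3=1, n4=1, n5=1, n6=0, n7=0, n8=1, n9=1, n10=0, n11=1, n12=1 → Y1=1, Y2=1. Observed Y1=0, Y2=1.
  n1: none of the 3 fault types match ✗
  n2: none of the 3 fault types match ✗
  n3: stuck-at-0, inverted output ✓; others ✗
  n4: none of the 3 fault types match ✗
  n5: stuck-at-0, inverted output ✓; others ✗
  n6: stuck-at-1, inverted output ✓; others ✗
  n7: none of the 3 fault types match ✗
  n8: none of the 3 fault types match ✗
  n9: stuck-at-0, inverted output ✓; others ✗
  n10: none of the 3 fault types match ✗
  n11: stuck-at-0, inverted output ✓; others ✗
  n12: none of the 3 fault types match ✗
Consistent faults: {n3 stuck-at-0, n3 inverted output, n5 stuck-at-0, n5 inverted output, n6 stuck-at-1, n6 inverted output, n9 stuck-at-0, n9 inverted output, n11 stuck-at-0, n11 inverted output} — 10 in all.

10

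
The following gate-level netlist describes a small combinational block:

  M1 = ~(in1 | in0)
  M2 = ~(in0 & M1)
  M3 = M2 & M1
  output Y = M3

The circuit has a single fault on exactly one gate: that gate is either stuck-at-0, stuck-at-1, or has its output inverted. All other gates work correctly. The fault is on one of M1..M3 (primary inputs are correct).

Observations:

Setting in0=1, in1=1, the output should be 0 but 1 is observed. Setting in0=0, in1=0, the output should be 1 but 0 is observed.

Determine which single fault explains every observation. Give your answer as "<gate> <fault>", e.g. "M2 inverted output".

M3 inverted output

Fault-free values for test 1 (in0=1, in1=1): M1=0, M2=1, M3=0, giving Y=0. Observed 1.
Test 1: faults giving observed 1 are {M3 stuck-at-1, M3 inverted output}.
Test 2 (in0=0, in1=0): fault-free M1=1, M2=1, M3=1 → 1; observed 0. Eliminates M3 stuck-at-1.
Only M3 inverted output is consistent with every test.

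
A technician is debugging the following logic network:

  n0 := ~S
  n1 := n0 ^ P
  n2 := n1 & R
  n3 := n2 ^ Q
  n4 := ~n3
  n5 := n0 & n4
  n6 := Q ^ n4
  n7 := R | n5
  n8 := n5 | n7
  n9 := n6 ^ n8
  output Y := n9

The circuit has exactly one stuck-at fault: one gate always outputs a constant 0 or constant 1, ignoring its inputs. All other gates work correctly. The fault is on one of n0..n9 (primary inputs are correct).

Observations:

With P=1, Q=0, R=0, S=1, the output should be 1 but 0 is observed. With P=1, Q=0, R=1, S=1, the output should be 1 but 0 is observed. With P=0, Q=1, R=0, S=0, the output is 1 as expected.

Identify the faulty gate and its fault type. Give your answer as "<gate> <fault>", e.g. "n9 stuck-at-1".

n0 stuck-at-1

Fault-free values for test 1 (P=1, Q=0, R=0, S=1): n0=0, n1=1, n2=0, n3=0, n4=1, n5=0, n6=1, n7=0, n8=0, n9=1, giving Y=1. Observed 0.
Test 1: faults giving observed 0 are {n0 stuck-at-1, n2 stuck-at-1, n3 stuck-at-1, n4 stuck-at-0, n5 stuck-at-1, n6 stuck-at-0, n7 stuck-at-1, n8 stuck-at-1, n9 stuck-at-0}.
Test 2 (P=1, Q=0, R=1, S=1): fault-free n0=0, n1=1, n2=1, n3=1, n4=0, n5=0, n6=0, n7=1, n8=1, n9=1 → 1; observed 0. Eliminates n2 stuck-at-1, n3 stuck-at-1, n4 stuck-at-0, n5 stuck-at-1, n6 stuck-at-0, n7 stuck-at-1, n8 stuck-at-1.
Test 3 (P=0, Q=1, R=0, S=0): fault-free n0=1, n1=1, n2=0, n3=1, n4=0, n5=0, n6=1, n7=0, n8=0, n9=1 → 1; observed 1. Eliminates n9 stuck-at-0.
Only n0 stuck-at-1 is consistent with every test.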